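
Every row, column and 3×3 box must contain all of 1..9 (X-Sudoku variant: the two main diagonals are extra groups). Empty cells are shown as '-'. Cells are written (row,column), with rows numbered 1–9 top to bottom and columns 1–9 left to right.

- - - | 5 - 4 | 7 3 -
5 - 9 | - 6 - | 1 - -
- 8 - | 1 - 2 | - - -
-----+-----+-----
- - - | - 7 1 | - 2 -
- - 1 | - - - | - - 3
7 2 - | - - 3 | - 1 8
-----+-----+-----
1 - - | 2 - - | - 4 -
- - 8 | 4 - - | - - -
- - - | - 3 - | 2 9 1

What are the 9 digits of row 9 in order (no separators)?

456738291

(2,8) = 8: row 2 has {1,5,6,9}; col 8 has {1,2,3,4,9}; box has {1,3,7}; anti-diagonal has {1} → only 8 remains.
(3,5) = 9: row 3 has {1,2,8}; col 5 has {3,6,7}; box has {1,2,4,5,6} → only 9 remains.
(1,5) = 8: row 1 has {3,4,5,7}; col 5 has {3,6,7,9}; box has {1,2,4,5,6,9} → only 8 remains.
(2,6) = 7: row 2 has {1,5,6,8,9}; col 6 has {1,2,3,4}; box has {1,2,4,5,6,8,9} → only 7 remains.
(7,5) = 5: row 7 has {1,2,4}; col 5 has {3,6,7,8,9}; box has {2,3,4} → only 5 remains.
(8,5) = 1: row 8 has {4,8}; col 5 has {3,5,6,7,8,9}; box has {2,3,4,5} → only 1 remains.
(2,2) = 4: row 2 has {1,5,6,7,8,9}; col 2 has {2,8}; box has {5,8,9}; main diagonal has {1,3} → only 4 remains.
(2,4) = 3: row 2 has {1,4,5,6,7,8,9}; col 4 has {1,2,4,5}; box has {1,2,4,5,6,7,8,9} → only 3 remains.
(2,9) = 2: row 2 has {1,3,4,5,6,7,8,9}; col 9 has {1,3,8}; box has {1,3,7,8} → only 2 remains.
(5,5) = 2: row 5 has {1,3}; col 5 has {1,3,5,6,7,8,9}; box has {1,3,7}; main diagonal has {1,3,4}; anti-diagonal has {1,8} → only 2 remains.
(6,5) = 4: row 6 has {1,2,3,7,8}; col 5 has {1,2,3,5,6,7,8,9}; box has {1,2,3,7} → only 4 remains.
(1,1) = 6: row 1 has {3,4,5,7,8}; col 1 has {1,5,7}; box has {4,5,8,9}; main diagonal has {1,2,3,4} → only 6 remains.
(1,2) = 1: row 1 has {3,4,5,6,7,8}; col 2 has {2,4,8}; box has {4,5,6,8,9} → only 1 remains.
(1,3) = 2: row 1 has {1,3,4,5,6,7,8}; col 3 has {1,8,9}; box has {1,4,5,6,8,9} → only 2 remains.
(1,9) = 9: row 1 has {1,2,3,4,5,6,7,8}; col 9 has {1,2,3,8}; box has {1,2,3,7,8}; anti-diagonal has {1,2,8} → only 9 remains.
(3,1) = 3: row 3 has {1,2,8,9}; col 1 has {1,5,6,7}; box has {1,2,4,5,6,8,9} → only 3 remains.
(3,3) = 7: row 3 has {1,2,3,8,9}; col 3 has {1,2,8,9}; box has {1,2,3,4,5,6,8,9}; main diagonal has {1,2,3,4,6} → only 7 remains.
(6,4) = 6: row 6 has {1,2,3,4,7,8}; col 4 has {1,2,3,4,5}; box has {1,2,3,4,7}; anti-diagonal has {1,2,8,9} → only 6 remains.
(7,3) = 3: row 7 has {1,2,4,5}; col 3 has {1,2,7,8,9}; box has {1,8}; anti-diagonal has {1,2,6,8,9} → only 3 remains.
(7,7) = 8: row 7 has {1,2,3,4,5}; col 7 has {1,2,7}; box has {1,2,4,9}; main diagonal has {1,2,3,4,6,7} → only 8 remains.
(8,8) = 5: row 8 has {1,4,8}; col 8 has {1,2,3,4,8,9}; box has {1,2,4,8,9}; main diagonal has {1,2,3,4,6,7,8} → only 5 remains.
(9,1) = 4: row 9 has {1,2,3,9}; col 1 has {1,3,5,6,7}; box has {1,3,8}; anti-diagonal has {1,2,3,6,8,9} → only 4 remains.
(3,7) = 5: row 3 has {1,2,3,7,8,9}; col 7 has {1,2,7,8}; box has {1,2,3,7,8,9}; anti-diagonal has {1,2,3,4,6,8,9} → only 5 remains.
(3,8) = 6: row 3 has {1,2,3,5,7,8,9}; col 8 has {1,2,3,4,5,8,9}; box has {1,2,3,5,7,8,9} → only 6 remains.
(3,9) = 4: row 3 has {1,2,3,5,6,7,8,9}; col 9 has {1,2,3,8,9}; box has {1,2,3,5,6,7,8,9} → only 4 remains.
(4,4) = 9: row 4 has {1,2,7}; col 4 has {1,2,3,4,5,6}; box has {1,2,3,4,6,7}; main diagonal has {1,2,3,4,5,6,7,8} → only 9 remains.
(5,4) = 8: row 5 has {1,2,3}; col 4 has {1,2,3,4,5,6,9}; box has {1,2,3,4,6,7,9} → only 8 remains.
(5,6) = 5: row 5 has {1,2,3,8}; col 6 has {1,2,3,4,7}; box has {1,2,3,4,6,7,8,9} → only 5 remains.
(5,8) = 7: row 5 has {1,2,3,5,8}; col 8 has {1,2,3,4,5,6,8,9}; box has {1,2,3,8} → only 7 remains.
(6,3) = 5: row 6 has {1,2,3,4,6,7,8}; col 3 has {1,2,3,7,8,9}; box has {1,2,7} → only 5 remains.
(6,7) = 9: row 6 has {1,2,3,4,5,6,7,8}; col 7 has {1,2,5,7,8}; box has {1,2,3,7,8} → only 9 remains.
(8,2) = 7: row 8 has {1,4,5,8}; col 2 has {1,2,4,8}; box has {1,3,4,8}; anti-diagonal has {1,2,3,4,5,6,8,9} → only 7 remains.
(8,9) = 6: row 8 has {1,4,5,7,8}; col 9 has {1,2,3,4,8,9}; box has {1,2,4,5,8,9} → only 6 remains.
(9,3) = 6: row 9 has {1,2,3,4,9}; col 3 has {1,2,3,5,7,8,9}; box has {1,3,4,7,8} → only 6 remains.
(9,4) = 7: row 9 has {1,2,3,4,6,9}; col 4 has {1,2,3,4,5,6,8,9}; box has {1,2,3,4,5} → only 7 remains.
(9,6) = 8: row 9 has {1,2,3,4,6,7,9}; col 6 has {1,2,3,4,5,7}; box has {1,2,3,4,5,7} → only 8 remains.
(4,1) = 8: row 4 has {1,2,7,9}; col 1 has {1,3,4,5,6,7}; box has {1,2,5,7} → only 8 remains.
(4,3) = 4: row 4 has {1,2,7,8,9}; col 3 has {1,2,3,5,6,7,8,9}; box has {1,2,5,7,8} → only 4 remains.
(4,7) = 6: row 4 has {1,2,4,7,8,9}; col 7 has {1,2,5,7,8,9}; box has {1,2,3,7,8,9} → only 6 remains.
(4,9) = 5: row 4 has {1,2,4,6,7,8,9}; col 9 has {1,2,3,4,6,8,9}; box has {1,2,3,6,7,8,9} → only 5 remains.
(5,1) = 9: row 5 has {1,2,3,5,7,8}; col 1 has {1,3,4,5,6,7,8}; box has {1,2,4,5,7,8} → only 9 remains.
(5,2) = 6: row 5 has {1,2,3,5,7,8,9}; col 2 has {1,2,4,7,8}; box has {1,2,4,5,7,8,9} → only 6 remains.
(5,7) = 4: row 5 has {1,2,3,5,6,7,8,9}; col 7 has {1,2,5,6,7,8,9}; box has {1,2,3,5,6,7,8,9} → only 4 remains.
(7,2) = 9: row 7 has {1,2,3,4,5,8}; col 2 has {1,2,4,6,7,8}; box has {1,3,4,6,7,8} → only 9 remains.
(7,6) = 6: row 7 has {1,2,3,4,5,8,9}; col 6 has {1,2,3,4,5,7,8}; box has {1,2,3,4,5,7,8} → only 6 remains.
(7,9) = 7: row 7 has {1,2,3,4,5,6,8,9}; col 9 has {1,2,3,4,5,6,8,9}; box has {1,2,4,5,6,8,9} → only 7 remains.
(8,1) = 2: row 8 has {1,4,5,6,7,8}; col 1 has {1,3,4,5,6,7,8,9}; box has {1,3,4,6,7,8,9} → only 2 remains.
(8,6) = 9: row 8 has {1,2,4,5,6,7,8}; col 6 has {1,2,3,4,5,6,7,8}; box has {1,2,3,4,5,6,7,8} → only 9 remains.
(8,7) = 3: row 8 has {1,2,4,5,6,7,8,9}; col 7 has {1,2,4,5,6,7,8,9}; box has {1,2,4,5,6,7,8,9} → only 3 remains.
(9,2) = 5: row 9 has {1,2,3,4,6,7,8,9}; col 2 has {1,2,4,6,7,8,9}; box has {1,2,3,4,6,7,8,9} → only 5 remains.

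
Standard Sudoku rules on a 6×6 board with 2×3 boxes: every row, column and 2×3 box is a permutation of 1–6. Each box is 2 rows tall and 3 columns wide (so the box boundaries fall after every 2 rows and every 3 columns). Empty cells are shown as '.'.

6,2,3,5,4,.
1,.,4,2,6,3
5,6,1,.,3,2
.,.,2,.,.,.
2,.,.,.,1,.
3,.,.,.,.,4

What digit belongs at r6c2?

1

r1c6 = 1: row 1 has {2,3,4,5,6}; col 6 has {2,3,4}; box has {2,3,4,5,6} → only 1 remains.
r2c2 = 5: row 2 has {1,2,3,4,6}; col 2 has {2,6}; box has {1,2,3,4,6} → only 5 remains.
r3c4 = 4: row 3 has {1,2,3,5,6}; col 4 has {2,5}; box has {2,3} → only 4 remains.
r4c1 = 4: row 4 has {2}; col 1 has {1,2,3,5,6}; box has {1,2,5,6} → only 4 remains.
r4c2 = 3: row 4 has {2,4}; col 2 has {2,5,6}; box has {1,2,4,5,6} → only 3 remains.
r4c5 = 5: row 4 has {2,3,4}; col 5 has {1,3,4,6}; box has {2,3,4} → only 5 remains.
r4c6 = 6: row 4 has {2,3,4,5}; col 6 has {1,2,3,4}; box has {2,3,4,5} → only 6 remains.
r5c2 = 4: row 5 has {1,2}; col 2 has {2,3,5,6}; box has {2,3} → only 4 remains.
r5c6 = 5: row 5 has {1,2,4}; col 6 has {1,2,3,4,6}; box has {1,4} → only 5 remains.
r6c2 = 1: row 6 has {3,4}; col 2 has {2,3,4,5,6}; box has {2,3,4} → only 1 remains.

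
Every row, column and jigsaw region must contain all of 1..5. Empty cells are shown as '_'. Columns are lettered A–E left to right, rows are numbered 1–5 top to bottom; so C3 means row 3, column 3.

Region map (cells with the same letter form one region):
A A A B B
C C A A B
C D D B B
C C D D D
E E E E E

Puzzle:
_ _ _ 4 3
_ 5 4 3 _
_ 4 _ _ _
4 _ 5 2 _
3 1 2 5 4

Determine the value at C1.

1

B1 = 2: row 1 has {3,4}; col 2 has {1,4,5}; region has {3,4} → only 2 remains.
C1 = 1: row 1 has {2,3,4}; col 3 has {2,4,5}; region has {2,3,4} → only 1 remains.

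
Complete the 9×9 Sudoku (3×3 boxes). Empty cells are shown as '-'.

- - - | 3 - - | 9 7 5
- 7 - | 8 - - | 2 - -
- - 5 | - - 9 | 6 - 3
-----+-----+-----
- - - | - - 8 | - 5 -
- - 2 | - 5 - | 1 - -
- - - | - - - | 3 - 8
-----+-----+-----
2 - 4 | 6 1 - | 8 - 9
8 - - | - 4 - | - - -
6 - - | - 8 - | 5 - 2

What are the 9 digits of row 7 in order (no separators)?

254617839

row 2, column 5 = 6 (sole candidate).
row 7, column 8 = 3: row 7 has {1,2,4,6,8,9}; col 8 has {5,7}; box has {2,5,8,9} → only 3 remains.
row 8, column 7 = 7 (sole candidate).
row 1, column 5 = 2 (sole candidate).
row 3, column 5 = 7 (sole candidate).
row 4, column 7 = 4 (sole candidate).
row 6, column 5 = 9 (sole candidate).
row 7, column 2 = 5: row 7 has {1,2,3,4,6,8,9}; col 2 has {7}; box has {2,4,6,8} → only 5 remains.
row 7, column 6 = 7: row 7 has {1,2,3,4,5,6,8,9}; col 6 has {8,9}; box has {1,4,6,8} → only 7 remains.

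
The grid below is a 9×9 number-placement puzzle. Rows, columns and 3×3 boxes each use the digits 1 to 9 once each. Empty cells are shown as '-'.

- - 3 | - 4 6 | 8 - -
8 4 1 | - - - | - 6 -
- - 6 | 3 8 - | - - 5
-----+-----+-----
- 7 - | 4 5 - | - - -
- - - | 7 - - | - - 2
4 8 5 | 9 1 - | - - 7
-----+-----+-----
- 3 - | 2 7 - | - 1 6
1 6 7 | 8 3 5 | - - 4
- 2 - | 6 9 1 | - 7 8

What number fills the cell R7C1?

9

R2C4 = 5 (sole candidate).
R2C5 = 2 (sole candidate).
R3C2 = 9 (sole candidate).
R3C6 = 7 (sole candidate).
R5C2 = 1 (sole candidate).
R5C3 = 9 (sole candidate).
R5C5 = 6 (sole candidate).
R6C8 = 3 (sole candidate).
R7C6 = 4 (sole candidate).
R9C1 = 5 (sole candidate).
R9C3 = 4 (sole candidate).
R9C7 = 3 (sole candidate).
R1C2 = 5 (sole candidate).
R1C4 = 1 (sole candidate).
R1C9 = 9 (sole candidate).
R2C6 = 9 (sole candidate).
R2C7 = 7 (sole candidate).
R2C9 = 3 (sole candidate).
R3C1 = 2 (sole candidate).
R3C8 = 4 (sole candidate).
R4C3 = 2 (sole candidate).
R4C9 = 1 (sole candidate).
R5C1 = 3 (sole candidate).
R5C6 = 8 (sole candidate).
R5C8 = 5 (sole candidate).
R6C6 = 2 (sole candidate).
R6C7 = 6 (sole candidate).
R7C1 = 9: row 7 has {1,2,3,4,6,7}; col 1 has {1,2,3,4,5,8}; box has {1,2,3,4,5,6,7} → only 9 remains.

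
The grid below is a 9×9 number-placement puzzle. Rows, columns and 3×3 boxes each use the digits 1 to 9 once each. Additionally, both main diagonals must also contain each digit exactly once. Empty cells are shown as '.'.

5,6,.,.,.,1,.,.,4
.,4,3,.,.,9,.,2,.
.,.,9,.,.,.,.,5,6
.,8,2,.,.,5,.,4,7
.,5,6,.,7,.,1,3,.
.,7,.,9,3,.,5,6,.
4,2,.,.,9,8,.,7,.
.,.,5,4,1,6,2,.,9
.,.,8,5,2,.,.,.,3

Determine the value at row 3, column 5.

row 1, column 3 = 7: row 1 has {1,4,5,6}; col 3 has {2,3,5,6,8,9}; box has {3,4,5,6,9} → only 7 remains.
row 1, column 5 = 8: row 1 has {1,4,5,6,7}; col 5 has {1,2,3,7,9}; box has {1,9} → only 8 remains.
row 1, column 8 = 9: row 1 has {1,4,5,6,7,8}; col 8 has {2,3,4,5,6,7}; box has {2,4,5,6} → only 9 remains.
row 3, column 2 = 1: row 3 has {5,6,9}; col 2 has {2,4,5,6,7,8}; box has {3,4,5,6,7,9} → only 1 remains.
row 3, column 5 = 4: row 3 has {1,5,6,9}; col 5 has {1,2,3,7,8,9}; box has {1,8,9} → only 4 remains.

4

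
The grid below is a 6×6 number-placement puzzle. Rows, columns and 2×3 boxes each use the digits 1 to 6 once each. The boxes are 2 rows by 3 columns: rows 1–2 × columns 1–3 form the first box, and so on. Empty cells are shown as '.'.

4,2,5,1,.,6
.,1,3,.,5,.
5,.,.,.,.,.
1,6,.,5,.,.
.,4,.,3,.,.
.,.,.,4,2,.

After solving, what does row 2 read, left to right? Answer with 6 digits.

613254

r1c5 = 3: row 1 has {1,2,4,5,6}; col 5 has {2,5}; box has {1,5,6} → only 3 remains.
r2c1 = 6: row 2 has {1,3,5}; col 1 has {1,4,5}; box has {1,2,3,4,5} → only 6 remains.
r2c4 = 2: row 2 has {1,3,5,6}; col 4 has {1,3,4,5}; box has {1,3,5,6} → only 2 remains.
r2c6 = 4: row 2 has {1,2,3,5,6}; col 6 has {6}; box has {1,2,3,5,6} → only 4 remains.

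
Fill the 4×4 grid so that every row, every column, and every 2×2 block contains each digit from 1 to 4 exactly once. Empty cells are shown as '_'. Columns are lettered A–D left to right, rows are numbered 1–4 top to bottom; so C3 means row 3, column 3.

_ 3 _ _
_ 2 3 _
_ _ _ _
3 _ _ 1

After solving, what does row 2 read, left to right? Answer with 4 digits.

1234

D2 = 4: row 2 has {2,3}; col 4 has {1}; box has {3} → only 4 remains.
B4 = 4: row 4 has {1,3}; col 2 has {2,3}; box has {3} → only 4 remains.
C4 = 2: row 4 has {1,3,4}; col 3 has {3}; box has {1} → only 2 remains.
C1 = 1: row 1 has {3}; col 3 has {2,3}; box has {3,4} → only 1 remains.
D1 = 2: row 1 has {1,3}; col 4 has {1,4}; box has {1,3,4} → only 2 remains.
A2 = 1: row 2 has {2,3,4}; col 1 has {3}; box has {2,3} → only 1 remains.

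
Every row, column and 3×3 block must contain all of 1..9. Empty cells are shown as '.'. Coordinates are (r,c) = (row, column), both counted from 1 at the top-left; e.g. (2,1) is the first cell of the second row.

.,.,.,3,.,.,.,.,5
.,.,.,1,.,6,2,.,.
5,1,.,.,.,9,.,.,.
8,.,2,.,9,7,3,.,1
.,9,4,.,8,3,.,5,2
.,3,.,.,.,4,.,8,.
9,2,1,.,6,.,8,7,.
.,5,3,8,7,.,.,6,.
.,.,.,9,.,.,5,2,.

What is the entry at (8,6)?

2

(4,2) = 6: row 4 has {1,2,3,7,8,9}; col 2 has {1,2,3,5,9}; box has {2,3,4,8,9} → only 6 remains.
(4,4) = 5: row 4 has {1,2,3,6,7,8,9}; col 4 has {1,3,8,9}; box has {3,4,7,8,9} → only 5 remains.
(4,8) = 4: row 4 has {1,2,3,5,6,7,8,9}; col 8 has {2,5,6,7,8}; box has {1,2,3,5,8} → only 4 remains.
(5,4) = 6: row 5 has {2,3,4,5,8,9}; col 4 has {1,3,5,8,9}; box has {3,4,5,7,8,9} → only 6 remains.
(5,7) = 7: row 5 has {2,3,4,5,6,8,9}; col 7 has {2,3,5,8}; box has {1,2,3,4,5,8} → only 7 remains.
(6,4) = 2: row 6 has {3,4,8}; col 4 has {1,3,5,6,8,9}; box has {3,4,5,6,7,8,9} → only 2 remains.
(6,5) = 1: row 6 has {2,3,4,8}; col 5 has {6,7,8,9}; box has {2,3,4,5,6,7,8,9} → only 1 remains.
(7,4) = 4: row 7 has {1,2,6,7,8,9}; col 4 has {1,2,3,5,6,8,9}; box has {6,7,8,9} → only 4 remains.
(7,6) = 5: row 7 has {1,2,4,6,7,8,9}; col 6 has {3,4,6,7,9}; box has {4,6,7,8,9} → only 5 remains.
(7,9) = 3: row 7 has {1,2,4,5,6,7,8,9}; col 9 has {1,2,5}; box has {2,5,6,7,8} → only 3 remains.
(8,1) = 4: row 8 has {3,5,6,7,8}; col 1 has {5,8,9}; box has {1,2,3,5,9} → only 4 remains.
(8,9) = 9: row 8 has {3,4,5,6,7,8}; col 9 has {1,2,3,5}; box has {2,3,5,6,7,8} → only 9 remains.
(9,5) = 3: row 9 has {2,5,9}; col 5 has {1,6,7,8,9}; box has {4,5,6,7,8,9} → only 3 remains.
(9,6) = 1: row 9 has {2,3,5,9}; col 6 has {3,4,5,6,7,9}; box has {3,4,5,6,7,8,9} → only 1 remains.
(9,9) = 4: row 9 has {1,2,3,5,9}; col 9 has {1,2,3,5,9}; box has {2,3,5,6,7,8,9} → only 4 remains.
(3,4) = 7: row 3 has {1,5,9}; col 4 has {1,2,3,4,5,6,8,9}; box has {1,3,6,9} → only 7 remains.
(3,8) = 3: row 3 has {1,5,7,9}; col 8 has {2,4,5,6,7,8}; box has {2,5} → only 3 remains.
(5,1) = 1: row 5 has {2,3,4,5,6,7,8,9}; col 1 has {4,5,8,9}; box has {2,3,4,6,8,9} → only 1 remains.
(6,1) = 7: row 6 has {1,2,3,4,8}; col 1 has {1,4,5,8,9}; box has {1,2,3,4,6,8,9} → only 7 remains.
(6,3) = 5: row 6 has {1,2,3,4,7,8}; col 3 has {1,2,3,4}; box has {1,2,3,4,6,7,8,9} → only 5 remains.
(6,9) = 6: row 6 has {1,2,3,4,5,7,8}; col 9 has {1,2,3,4,5,9}; box has {1,2,3,4,5,7,8} → only 6 remains.
(8,6) = 2: row 8 has {3,4,5,6,7,8,9}; col 6 has {1,3,4,5,6,7,9}; box has {1,3,4,5,6,7,8,9} → only 2 remains.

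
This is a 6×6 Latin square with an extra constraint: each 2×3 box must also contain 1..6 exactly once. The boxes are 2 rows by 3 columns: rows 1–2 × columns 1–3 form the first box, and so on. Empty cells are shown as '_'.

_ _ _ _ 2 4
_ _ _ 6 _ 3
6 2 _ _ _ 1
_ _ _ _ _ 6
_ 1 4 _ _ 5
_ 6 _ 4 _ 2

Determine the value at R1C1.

R5C4 = 3: row 5 has {1,4,5}; col 4 has {4,6}; box has {2,4,5} → only 3 remains.
R5C5 = 6: row 5 has {1,3,4,5}; col 5 has {2}; box has {2,3,4,5} → only 6 remains.
R6C5 = 1: row 6 has {2,4,6}; col 5 has {2,6}; box has {2,3,4,5,6} → only 1 remains.
R2C5 = 5: row 2 has {3,6}; col 5 has {1,2,6}; box has {2,3,4,6} → only 5 remains.
R3C4 = 5: row 3 has {1,2,6}; col 4 has {3,4,6}; box has {1,6} → only 5 remains.
R4C4 = 2: row 4 has {6}; col 4 has {3,4,5,6}; box has {1,5,6} → only 2 remains.
R5C1 = 2: row 5 has {1,3,4,5,6}; col 1 has {6}; box has {1,4,6} → only 2 remains.
R1C4 = 1: row 1 has {2,4}; col 4 has {2,3,4,5,6}; box has {2,3,4,5,6} → only 1 remains.
R2C2 = 4: row 2 has {3,5,6}; col 2 has {1,2,6}; box has {} → only 4 remains.
R3C3 = 3: row 3 has {1,2,5,6}; col 3 has {4}; box has {2,6} → only 3 remains.
R3C5 = 4: row 3 has {1,2,3,5,6}; col 5 has {1,2,5,6}; box has {1,2,5,6} → only 4 remains.
R4C2 = 5: row 4 has {2,6}; col 2 has {1,2,4,6}; box has {2,3,6} → only 5 remains.
R4C3 = 1: row 4 has {2,5,6}; col 3 has {3,4}; box has {2,3,5,6} → only 1 remains.
R4C5 = 3: row 4 has {1,2,5,6}; col 5 has {1,2,4,5,6}; box has {1,2,4,5,6} → only 3 remains.
R6C3 = 5: row 6 has {1,2,4,6}; col 3 has {1,3,4}; box has {1,2,4,6} → only 5 remains.
R1C2 = 3: row 1 has {1,2,4}; col 2 has {1,2,4,5,6}; box has {4} → only 3 remains.
R1C3 = 6: row 1 has {1,2,3,4}; col 3 has {1,3,4,5}; box has {3,4} → only 6 remains.
R2C1 = 1: row 2 has {3,4,5,6}; col 1 has {2,6}; box has {3,4,6} → only 1 remains.
R2C3 = 2: row 2 has {1,3,4,5,6}; col 3 has {1,3,4,5,6}; box has {1,3,4,6} → only 2 remains.
R4C1 = 4: row 4 has {1,2,3,5,6}; col 1 has {1,2,6}; box has {1,2,3,5,6} → only 4 remains.
R6C1 = 3: row 6 has {1,2,4,5,6}; col 1 has {1,2,4,6}; box has {1,2,4,5,6} → only 3 remains.
R1C1 = 5: row 1 has {1,2,3,4,6}; col 1 has {1,2,3,4,6}; box has {1,2,3,4,6} → only 5 remains.

5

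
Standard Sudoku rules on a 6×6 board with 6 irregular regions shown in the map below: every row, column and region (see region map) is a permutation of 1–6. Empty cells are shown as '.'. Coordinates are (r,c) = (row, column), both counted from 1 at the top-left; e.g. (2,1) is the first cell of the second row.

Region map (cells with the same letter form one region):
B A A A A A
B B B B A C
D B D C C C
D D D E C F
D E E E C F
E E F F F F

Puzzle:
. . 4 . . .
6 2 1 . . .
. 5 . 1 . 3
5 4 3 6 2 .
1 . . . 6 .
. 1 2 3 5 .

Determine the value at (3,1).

2

(1,1) = 3: row 1 has {4}; col 1 has {1,5,6}; region has {1,2,5,6} → only 3 remains.
(1,2) = 6: row 1 has {3,4}; col 2 has {1,2,4,5}; region has {4} → only 6 remains.
(1,5) = 1: row 1 has {3,4,6}; col 5 has {2,5,6}; region has {4,6} → only 1 remains.
(2,4) = 4: row 2 has {1,2,6}; col 4 has {1,3,6}; region has {1,2,3,5,6} → only 4 remains.
(2,5) = 3: row 2 has {1,2,4,6}; col 5 has {1,2,5,6}; region has {1,4,6} → only 3 remains.
(2,6) = 5: row 2 has {1,2,3,4,6}; col 6 has {3}; region has {1,2,3,6} → only 5 remains.
(3,1) = 2: row 3 has {1,3,5}; col 1 has {1,3,5,6}; region has {1,3,4,5} → only 2 remains.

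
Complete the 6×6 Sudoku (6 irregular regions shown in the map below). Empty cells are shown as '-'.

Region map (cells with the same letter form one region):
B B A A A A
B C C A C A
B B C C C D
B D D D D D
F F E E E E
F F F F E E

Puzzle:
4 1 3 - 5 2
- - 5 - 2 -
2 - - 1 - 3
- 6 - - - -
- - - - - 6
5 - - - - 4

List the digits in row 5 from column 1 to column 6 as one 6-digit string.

R1C4 = 6: row 1 has {1,2,3,4,5}; col 4 has {1}; region has {2,3,5} → only 6 remains.
R2C4 = 4: row 2 has {2,5}; col 4 has {1,6}; region has {2,3,5,6} → only 4 remains.
R2C6 = 1: row 2 has {2,4,5}; col 6 has {2,3,4,6}; region has {2,3,4,5,6} → only 1 remains.
R3C2 = 5: row 3 has {1,2,3}; col 2 has {1,6}; region has {1,2,4} → only 5 remains.
R4C1 = 3: row 4 has {6}; col 1 has {2,4,5}; region has {1,2,4,5} → only 3 remains.
R4C6 = 5: row 4 has {3,6}; col 6 has {1,2,3,4,6}; region has {3,6} → only 5 remains.
R5C1 = 1: row 5 has {6}; col 1 has {2,3,4,5}; region has {5} → only 1 remains.
R5C3 = 2: row 5 has {1,6}; col 3 has {3,5}; region has {4,6} → only 2 remains.
R5C5 = 3: row 5 has {1,2,6}; col 5 has {2,5}; region has {2,4,6} → only 3 remains.
R6C3 = 6: row 6 has {4,5}; col 3 has {2,3,5}; region has {1,5} → only 6 remains.
R6C5 = 1: row 6 has {4,5,6}; col 5 has {2,3,5}; region has {2,3,4,6} → only 1 remains.
R2C1 = 6: row 2 has {1,2,4,5}; col 1 has {1,2,3,4,5}; region has {1,2,3,4,5} → only 6 remains.
R2C2 = 3: row 2 has {1,2,4,5,6}; col 2 has {1,5,6}; region has {1,2,5} → only 3 remains.
R3C3 = 4: row 3 has {1,2,3,5}; col 3 has {2,3,5,6}; region has {1,2,3,5} → only 4 remains.
R3C5 = 6: row 3 has {1,2,3,4,5}; col 5 has {1,2,3,5}; region has {1,2,3,4,5} → only 6 remains.
R4C3 = 1: row 4 has {3,5,6}; col 3 has {2,3,4,5,6}; region has {3,5,6} → only 1 remains.
R4C4 = 2: row 4 has {1,3,5,6}; col 4 has {1,4,6}; region has {1,3,5,6} → only 2 remains.
R4C5 = 4: row 4 has {1,2,3,5,6}; col 5 has {1,2,3,5,6}; region has {1,2,3,5,6} → only 4 remains.
R5C2 = 4: row 5 has {1,2,3,6}; col 2 has {1,3,5,6}; region has {1,5,6} → only 4 remains.
R5C4 = 5: row 5 has {1,2,3,4,6}; col 4 has {1,2,4,6}; region has {1,2,3,4,6} → only 5 remains.

142536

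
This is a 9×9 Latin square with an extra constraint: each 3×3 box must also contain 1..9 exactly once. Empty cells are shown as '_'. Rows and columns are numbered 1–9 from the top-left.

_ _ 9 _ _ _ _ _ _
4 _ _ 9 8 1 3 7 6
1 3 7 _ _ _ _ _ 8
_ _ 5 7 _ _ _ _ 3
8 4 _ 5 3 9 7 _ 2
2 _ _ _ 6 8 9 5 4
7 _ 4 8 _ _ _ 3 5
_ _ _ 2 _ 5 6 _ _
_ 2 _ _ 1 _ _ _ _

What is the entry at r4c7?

r1c9 = 1: row 1 has {9}; col 9 has {2,3,4,5,6,8}; box has {3,6,7,8} → only 1 remains.
r2c2 = 5: row 2 has {1,3,4,6,7,8,9}; col 2 has {2,3,4}; box has {1,3,4,7,9} → only 5 remains.
r2c3 = 2: row 2 has {1,3,4,5,6,7,8,9}; col 3 has {4,5,7,9}; box has {1,3,4,5,7,9} → only 2 remains.
r6c4 = 1: row 6 has {2,4,5,6,8,9}; col 4 has {2,5,7,8,9}; box has {3,5,6,7,8,9} → only 1 remains.
r7c5 = 9: row 7 has {3,4,5,7,8}; col 5 has {1,3,6,8}; box has {1,2,5,8} → only 9 remains.
r7c6 = 6: row 7 has {3,4,5,7,8,9}; col 6 has {1,5,8,9}; box has {1,2,5,8,9} → only 6 remains.
r1c1 = 6: row 1 has {1,9}; col 1 has {1,2,4,7,8}; box has {1,2,3,4,5,7,9} → only 6 remains.
r1c2 = 8: row 1 has {1,6,9}; col 2 has {2,3,4,5}; box has {1,2,3,4,5,6,7,9} → only 8 remains.
r4c1 = 9: row 4 has {3,5,7}; col 1 has {1,2,4,6,7,8}; box has {2,4,5,8} → only 9 remains.
r6c2 = 7: row 6 has {1,2,4,5,6,8,9}; col 2 has {2,3,4,5,8}; box has {2,4,5,8,9} → only 7 remains.
r6c3 = 3: row 6 has {1,2,4,5,6,7,8,9}; col 3 has {2,4,5,7,9}; box has {2,4,5,7,8,9} → only 3 remains.
r7c2 = 1: row 7 has {3,4,5,6,7,8,9}; col 2 has {2,3,4,5,7,8}; box has {2,4,7} → only 1 remains.
r7c7 = 2: row 7 has {1,3,4,5,6,7,8,9}; col 7 has {3,6,7,9}; box has {3,5,6} → only 2 remains.
r8c1 = 3: row 8 has {2,5,6}; col 1 has {1,2,4,6,7,8,9}; box has {1,2,4,7} → only 3 remains.
r8c2 = 9: row 8 has {2,3,5,6}; col 2 has {1,2,3,4,5,7,8}; box has {1,2,3,4,7} → only 9 remains.
r8c3 = 8: row 8 has {2,3,5,6,9}; col 3 has {2,3,4,5,7,9}; box has {1,2,3,4,7,9} → only 8 remains.
r8c9 = 7: row 8 has {2,3,5,6,8,9}; col 9 has {1,2,3,4,5,6,8}; box has {2,3,5,6} → only 7 remains.
r9c1 = 5: row 9 has {1,2}; col 1 has {1,2,3,4,6,7,8,9}; box has {1,2,3,4,7,8,9} → only 5 remains.
r9c3 = 6: row 9 has {1,2,5}; col 3 has {2,3,4,5,7,8,9}; box has {1,2,3,4,5,7,8,9} → only 6 remains.
r9c9 = 9: row 9 has {1,2,5,6}; col 9 has {1,2,3,4,5,6,7,8}; box has {2,3,5,6,7} → only 9 remains.
r4c2 = 6: row 4 has {3,5,7,9}; col 2 has {1,2,3,4,5,7,8,9}; box has {2,3,4,5,7,8,9} → only 6 remains.
r5c3 = 1: row 5 has {2,3,4,5,7,8,9}; col 3 has {2,3,4,5,6,7,8,9}; box has {2,3,4,5,6,7,8,9} → only 1 remains.
r5c8 = 6: row 5 has {1,2,3,4,5,7,8,9}; col 8 has {3,5,7}; box has {2,3,4,5,7,9} → only 6 remains.
r8c5 = 4: row 8 has {2,3,5,6,7,8,9}; col 5 has {1,3,6,8,9}; box has {1,2,5,6,8,9} → only 4 remains.
r8c8 = 1: row 8 has {2,3,4,5,6,7,8,9}; col 8 has {3,5,6,7}; box has {2,3,5,6,7,9} → only 1 remains.
r9c4 = 3: row 9 has {1,2,5,6,9}; col 4 has {1,2,5,7,8,9}; box has {1,2,4,5,6,8,9} → only 3 remains.
r9c6 = 7: row 9 has {1,2,3,5,6,9}; col 6 has {1,5,6,8,9}; box has {1,2,3,4,5,6,8,9} → only 7 remains.
r1c4 = 4: row 1 has {1,6,8,9}; col 4 has {1,2,3,5,7,8,9}; box has {1,8,9} → only 4 remains.
r1c7 = 5: row 1 has {1,4,6,8,9}; col 7 has {2,3,6,7,9}; box has {1,3,6,7,8} → only 5 remains.
r1c8 = 2: row 1 has {1,4,5,6,8,9}; col 8 has {1,3,5,6,7}; box has {1,3,5,6,7,8} → only 2 remains.
r3c4 = 6: row 3 has {1,3,7,8}; col 4 has {1,2,3,4,5,7,8,9}; box has {1,4,8,9} → only 6 remains.
r3c6 = 2: row 3 has {1,3,6,7,8}; col 6 has {1,5,6,7,8,9}; box has {1,4,6,8,9} → only 2 remains.
r3c7 = 4: row 3 has {1,2,3,6,7,8}; col 7 has {2,3,5,6,7,9}; box has {1,2,3,5,6,7,8} → only 4 remains.
r3c8 = 9: row 3 has {1,2,3,4,6,7,8}; col 8 has {1,2,3,5,6,7}; box has {1,2,3,4,5,6,7,8} → only 9 remains.
r4c5 = 2: row 4 has {3,5,6,7,9}; col 5 has {1,3,4,6,8,9}; box has {1,3,5,6,7,8,9} → only 2 remains.
r4c6 = 4: row 4 has {2,3,5,6,7,9}; col 6 has {1,2,5,6,7,8,9}; box has {1,2,3,5,6,7,8,9} → only 4 remains.
r4c8 = 8: row 4 has {2,3,4,5,6,7,9}; col 8 has {1,2,3,5,6,7,9}; box has {2,3,4,5,6,7,9} → only 8 remains.
r9c7 = 8: row 9 has {1,2,3,5,6,7,9}; col 7 has {2,3,4,5,6,7,9}; box has {1,2,3,5,6,7,9} → only 8 remains.
r9c8 = 4: row 9 has {1,2,3,5,6,7,8,9}; col 8 has {1,2,3,5,6,7,8,9}; box has {1,2,3,5,6,7,8,9} → only 4 remains.
r1c5 = 7: row 1 has {1,2,4,5,6,8,9}; col 5 has {1,2,3,4,6,8,9}; box has {1,2,4,6,8,9} → only 7 remains.
r1c6 = 3: row 1 has {1,2,4,5,6,7,8,9}; col 6 has {1,2,4,5,6,7,8,9}; box has {1,2,4,6,7,8,9} → only 3 remains.
r3c5 = 5: row 3 has {1,2,3,4,6,7,8,9}; col 5 has {1,2,3,4,6,7,8,9}; box has {1,2,3,4,6,7,8,9} → only 5 remains.
r4c7 = 1: row 4 has {2,3,4,5,6,7,8,9}; col 7 has {2,3,4,5,6,7,8,9}; box has {2,3,4,5,6,7,8,9} → only 1 remains.

1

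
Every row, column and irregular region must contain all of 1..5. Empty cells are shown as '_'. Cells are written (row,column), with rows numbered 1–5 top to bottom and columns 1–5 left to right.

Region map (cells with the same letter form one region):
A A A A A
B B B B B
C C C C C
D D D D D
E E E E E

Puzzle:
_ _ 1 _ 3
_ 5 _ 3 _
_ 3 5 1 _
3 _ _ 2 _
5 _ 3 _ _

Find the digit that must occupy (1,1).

(4,3) = 4 (sole candidate).
(5,4) = 4 (sole candidate).
(1,4) = 5 (sole candidate).
(2,3) = 2 (sole candidate).
(4,2) = 1 (sole candidate).
(4,5) = 5 (sole candidate).
(5,2) = 2 (sole candidate).
(5,5) = 1 (sole candidate).
(1,2) = 4 (sole candidate).
(2,5) = 4 (sole candidate).
(3,5) = 2 (sole candidate).
(1,1) = 2: row 1 has {1,3,4,5}; col 1 has {3,5}; region has {1,3,4,5} → only 2 remains.

2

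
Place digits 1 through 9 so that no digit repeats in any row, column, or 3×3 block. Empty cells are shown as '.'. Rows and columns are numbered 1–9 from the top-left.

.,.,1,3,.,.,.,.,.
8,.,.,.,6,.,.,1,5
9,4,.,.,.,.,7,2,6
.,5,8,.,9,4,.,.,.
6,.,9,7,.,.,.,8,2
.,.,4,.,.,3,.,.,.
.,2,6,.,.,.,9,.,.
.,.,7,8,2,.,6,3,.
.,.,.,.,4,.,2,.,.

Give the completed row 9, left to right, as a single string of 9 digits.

row 1, column 2 = 6: in row 1, 6 can only go here (every other open cell in that row sees a 6).
row 3, column 3 = 3: in row 3, 3 can only go here (every other open cell in that row sees a 3).
row 2, column 2 = 7: row 2 has {1,5,6,8}; col 2 has {2,4,5,6}; box has {1,3,4,6,8,9} → only 7 remains.
row 2, column 3 = 2: row 2 has {1,5,6,7,8}; col 3 has {1,3,4,6,7,8,9}; box has {1,3,4,6,7,8,9} → only 2 remains.
row 2, column 6 = 9: row 2 has {1,2,5,6,7,8}; col 6 has {3,4}; box has {3,6} → only 9 remains.
row 6, column 2 = 1: row 6 has {3,4}; col 2 has {2,4,5,6,7}; box has {4,5,6,8,9} → only 1 remains.
row 6, column 7 = 5: row 6 has {1,3,4}; col 7 has {2,6,7,9}; box has {2,8} → only 5 remains.
row 8, column 2 = 9: row 8 has {2,3,6,7,8}; col 2 has {1,2,4,5,6,7}; box has {2,6,7} → only 9 remains.
row 9, column 3 = 5: row 9 has {2,4}; col 3 has {1,2,3,4,6,7,8,9}; box has {2,6,7,9} → only 5 remains.
row 9, column 8 = 7: row 9 has {2,4,5}; col 8 has {1,2,3,8}; box has {2,3,6,9} → only 7 remains.
row 1, column 1 = 5: row 1 has {1,3,6}; col 1 has {6,8,9}; box has {1,2,3,4,6,7,8,9} → only 5 remains.
row 2, column 4 = 4: row 2 has {1,2,5,6,7,8,9}; col 4 has {3,7,8}; box has {3,6,9} → only 4 remains.
row 2, column 7 = 3: row 2 has {1,2,4,5,6,7,8,9}; col 7 has {2,5,6,7,9}; box has {1,2,5,6,7} → only 3 remains.
row 4, column 7 = 1: row 4 has {4,5,8,9}; col 7 has {2,3,5,6,7,9}; box has {2,5,8} → only 1 remains.
row 4, column 8 = 6: row 4 has {1,4,5,8,9}; col 8 has {1,2,3,7,8}; box has {1,2,5,8} → only 6 remains.
row 5, column 2 = 3: row 5 has {2,6,7,8,9}; col 2 has {1,2,4,5,6,7,9}; box has {1,4,5,6,8,9} → only 3 remains.
row 5, column 7 = 4: row 5 has {2,3,6,7,8,9}; col 7 has {1,2,3,5,6,7,9}; box has {1,2,5,6,8} → only 4 remains.
row 6, column 5 = 8: row 6 has {1,3,4,5}; col 5 has {2,4,6,9}; box has {3,4,7,9} → only 8 remains.
row 6, column 8 = 9: row 6 has {1,3,4,5,8}; col 8 has {1,2,3,6,7,8}; box has {1,2,4,5,6,8} → only 9 remains.
row 6, column 9 = 7: row 6 has {1,3,4,5,8,9}; col 9 has {2,5,6}; box has {1,2,4,5,6,8,9} → only 7 remains.
row 9, column 2 = 8: row 9 has {2,4,5,7}; col 2 has {1,2,3,4,5,6,7,9}; box has {2,5,6,7,9} → only 8 remains.
row 9, column 9 = 1: row 9 has {2,4,5,7,8}; col 9 has {2,5,6,7}; box has {2,3,6,7,9} → only 1 remains.
row 1, column 5 = 7: row 1 has {1,3,5,6}; col 5 has {2,4,6,8,9}; box has {3,4,6,9} → only 7 remains.
row 1, column 7 = 8: row 1 has {1,3,5,6,7}; col 7 has {1,2,3,4,5,6,7,9}; box has {1,2,3,5,6,7} → only 8 remains.
row 1, column 8 = 4: row 1 has {1,3,5,6,7,8}; col 8 has {1,2,3,6,7,8,9}; box has {1,2,3,5,6,7,8} → only 4 remains.
row 1, column 9 = 9: row 1 has {1,3,4,5,6,7,8}; col 9 has {1,2,5,6,7}; box has {1,2,3,4,5,6,7,8} → only 9 remains.
row 4, column 4 = 2: row 4 has {1,4,5,6,8,9}; col 4 has {3,4,7,8}; box has {3,4,7,8,9} → only 2 remains.
row 4, column 9 = 3: row 4 has {1,2,4,5,6,8,9}; col 9 has {1,2,5,6,7,9}; box has {1,2,4,5,6,7,8,9} → only 3 remains.
row 6, column 1 = 2: row 6 has {1,3,4,5,7,8,9}; col 1 has {5,6,8,9}; box has {1,3,4,5,6,8,9} → only 2 remains.
row 6, column 4 = 6: row 6 has {1,2,3,4,5,7,8,9}; col 4 has {2,3,4,7,8}; box has {2,3,4,7,8,9} → only 6 remains.
row 7, column 8 = 5: row 7 has {2,6,9}; col 8 has {1,2,3,4,6,7,8,9}; box has {1,2,3,6,7,9} → only 5 remains.
row 8, column 9 = 4: row 8 has {2,3,6,7,8,9}; col 9 has {1,2,3,5,6,7,9}; box has {1,2,3,5,6,7,9} → only 4 remains.
row 9, column 1 = 3: row 9 has {1,2,4,5,7,8}; col 1 has {2,5,6,8,9}; box has {2,5,6,7,8,9} → only 3 remains.
row 9, column 4 = 9: row 9 has {1,2,3,4,5,7,8}; col 4 has {2,3,4,6,7,8}; box has {2,4,8} → only 9 remains.
row 9, column 6 = 6: row 9 has {1,2,3,4,5,7,8,9}; col 6 has {3,4,9}; box has {2,4,8,9} → only 6 remains.

385946271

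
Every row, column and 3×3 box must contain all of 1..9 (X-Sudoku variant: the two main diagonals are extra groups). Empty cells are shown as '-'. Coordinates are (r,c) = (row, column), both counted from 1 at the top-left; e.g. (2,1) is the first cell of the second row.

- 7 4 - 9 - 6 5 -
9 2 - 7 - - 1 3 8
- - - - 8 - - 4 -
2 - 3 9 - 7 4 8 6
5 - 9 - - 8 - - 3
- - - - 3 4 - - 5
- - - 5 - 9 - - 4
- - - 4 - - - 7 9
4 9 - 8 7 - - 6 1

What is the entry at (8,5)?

2

(1,9) = 2: row 1 has {4,5,6,7,9}; col 9 has {1,3,4,5,6,8,9}; box has {1,3,4,5,6,8}; anti-diagonal has {3,4,7} → only 2 remains.
(3,7) = 9: row 3 has {4,8}; col 7 has {1,4,6}; box has {1,2,3,4,5,6,8}; anti-diagonal has {2,3,4,7} → only 9 remains.
(3,9) = 7: row 3 has {4,8,9}; col 9 has {1,2,3,4,5,6,8,9}; box has {1,2,3,4,5,6,8,9} → only 7 remains.
(4,2) = 1: row 4 has {2,3,4,6,7,8,9}; col 2 has {2,7,9}; box has {2,3,5,9} → only 1 remains.
(4,5) = 5: row 4 has {1,2,3,4,6,7,8,9}; col 5 has {3,7,8,9}; box has {3,4,7,8,9} → only 5 remains.
(5,5) = 6: row 5 has {3,5,8,9}; col 5 has {3,5,7,8,9}; box has {3,4,5,7,8,9}; main diagonal has {1,2,4,7,9}; anti-diagonal has {2,3,4,7,9} → only 6 remains.
(6,4) = 1: row 6 has {3,4,5}; col 4 has {4,5,7,8,9}; box has {3,4,5,6,7,8,9}; anti-diagonal has {2,3,4,6,7,9} → only 1 remains.
(7,3) = 8: row 7 has {4,5,9}; col 3 has {3,4,9}; box has {4,9}; anti-diagonal has {1,2,3,4,6,7,9} → only 8 remains.
(7,7) = 3: row 7 has {4,5,8,9}; col 7 has {1,4,6,9}; box has {1,4,6,7,9}; main diagonal has {1,2,4,6,7,9} → only 3 remains.
(7,8) = 2: row 7 has {3,4,5,8,9}; col 8 has {3,4,5,6,7,8}; box has {1,3,4,6,7,9} → only 2 remains.
(8,2) = 5: row 8 has {4,7,9}; col 2 has {1,2,7,9}; box has {4,8,9}; anti-diagonal has {1,2,3,4,6,7,8,9} → only 5 remains.
(8,7) = 8: row 8 has {4,5,7,9}; col 7 has {1,3,4,6,9}; box has {1,2,3,4,6,7,9} → only 8 remains.
(9,3) = 2: row 9 has {1,4,6,7,8,9}; col 3 has {3,4,8,9}; box has {4,5,8,9} → only 2 remains.
(9,6) = 3: row 9 has {1,2,4,6,7,8,9}; col 6 has {4,7,8,9}; box has {4,5,7,8,9} → only 3 remains.
(9,7) = 5: row 9 has {1,2,3,4,6,7,8,9}; col 7 has {1,3,4,6,8,9}; box has {1,2,3,4,6,7,8,9} → only 5 remains.
(1,1) = 8: row 1 has {2,4,5,6,7,9}; col 1 has {2,4,5,9}; box has {2,4,7,9}; main diagonal has {1,2,3,4,6,7,9} → only 8 remains.
(1,4) = 3: row 1 has {2,4,5,6,7,8,9}; col 4 has {1,4,5,7,8,9}; box has {7,8,9} → only 3 remains.
(1,6) = 1: row 1 has {2,3,4,5,6,7,8,9}; col 6 has {3,4,7,8,9}; box has {3,7,8,9} → only 1 remains.
(2,5) = 4: row 2 has {1,2,3,7,8,9}; col 5 has {3,5,6,7,8,9}; box has {1,3,7,8,9} → only 4 remains.
(3,3) = 5: row 3 has {4,7,8,9}; col 3 has {2,3,4,8,9}; box has {2,4,7,8,9}; main diagonal has {1,2,3,4,6,7,8,9} → only 5 remains.
(5,2) = 4: row 5 has {3,5,6,8,9}; col 2 has {1,2,5,7,9}; box has {1,2,3,5,9} → only 4 remains.
(5,4) = 2: row 5 has {3,4,5,6,8,9}; col 4 has {1,3,4,5,7,8,9}; box has {1,3,4,5,6,7,8,9} → only 2 remains.
(5,7) = 7: row 5 has {2,3,4,5,6,8,9}; col 7 has {1,3,4,5,6,8,9}; box has {3,4,5,6,8} → only 7 remains.
(5,8) = 1: row 5 has {2,3,4,5,6,7,8,9}; col 8 has {2,3,4,5,6,7,8}; box has {3,4,5,6,7,8} → only 1 remains.
(6,7) = 2: row 6 has {1,3,4,5}; col 7 has {1,3,4,5,6,7,8,9}; box has {1,3,4,5,6,7,8} → only 2 remains.
(6,8) = 9: row 6 has {1,2,3,4,5}; col 8 has {1,2,3,4,5,6,7,8}; box has {1,2,3,4,5,6,7,8} → only 9 remains.
(7,2) = 6: row 7 has {2,3,4,5,8,9}; col 2 has {1,2,4,5,7,9}; box has {2,4,5,8,9} → only 6 remains.
(7,5) = 1: row 7 has {2,3,4,5,6,8,9}; col 5 has {3,4,5,6,7,8,9}; box has {3,4,5,7,8,9} → only 1 remains.
(8,3) = 1: row 8 has {4,5,7,8,9}; col 3 has {2,3,4,5,8,9}; box has {2,4,5,6,8,9} → only 1 remains.
(8,5) = 2: row 8 has {1,4,5,7,8,9}; col 5 has {1,3,4,5,6,7,8,9}; box has {1,3,4,5,7,8,9} → only 2 remains.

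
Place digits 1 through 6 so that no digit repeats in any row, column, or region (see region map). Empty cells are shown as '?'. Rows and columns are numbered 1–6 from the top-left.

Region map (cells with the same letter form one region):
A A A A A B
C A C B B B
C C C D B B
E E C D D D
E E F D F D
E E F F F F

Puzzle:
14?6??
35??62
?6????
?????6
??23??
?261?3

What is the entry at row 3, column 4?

5

row 1, column 3 = 3: row 1 has {1,4,6}; col 3 has {2,6}; region has {1,4,5,6} → only 3 remains.
row 1, column 5 = 2: row 1 has {1,3,4,6}; col 5 has {6}; region has {1,3,4,5,6} → only 2 remains.
row 1, column 6 = 5: row 1 has {1,2,3,4,6}; col 6 has {2,3,6}; region has {2,6} → only 5 remains.
row 2, column 4 = 4: row 2 has {2,3,5,6}; col 4 has {1,3,6}; region has {2,5,6} → only 4 remains.
row 3, column 6 = 1: row 3 has {6}; col 6 has {2,3,5,6}; region has {2,4,5,6} → only 1 remains.
row 5, column 2 = 1: row 5 has {2,3}; col 2 has {2,4,5,6}; region has {2} → only 1 remains.
row 5, column 6 = 4: row 5 has {1,2,3}; col 6 has {1,2,3,5,6}; region has {3,6} → only 4 remains.
row 2, column 3 = 1: row 2 has {2,3,4,5,6}; col 3 has {2,3,6}; region has {3,6} → only 1 remains.
row 3, column 5 = 3: row 3 has {1,6}; col 5 has {2,6}; region has {1,2,4,5,6} → only 3 remains.
row 4, column 2 = 3: row 4 has {6}; col 2 has {1,2,4,5,6}; region has {1,2} → only 3 remains.
row 5, column 5 = 5: row 5 has {1,2,3,4}; col 5 has {2,3,6}; region has {1,2,3,6} → only 5 remains.
row 6, column 5 = 4: row 6 has {1,2,3,6}; col 5 has {2,3,5,6}; region has {1,2,3,5,6} → only 4 remains.
row 4, column 5 = 1: row 4 has {3,6}; col 5 has {2,3,4,5,6}; region has {3,4,6} → only 1 remains.
row 5, column 1 = 6: row 5 has {1,2,3,4,5}; col 1 has {1,3}; region has {1,2,3} → only 6 remains.
row 6, column 1 = 5: row 6 has {1,2,3,4,6}; col 1 has {1,3,6}; region has {1,2,3,6} → only 5 remains.
row 4, column 1 = 4: row 4 has {1,3,6}; col 1 has {1,3,5,6}; region has {1,2,3,5,6} → only 4 remains.
row 4, column 3 = 5: row 4 has {1,3,4,6}; col 3 has {1,2,3,6}; region has {1,3,6} → only 5 remains.
row 4, column 4 = 2: row 4 has {1,3,4,5,6}; col 4 has {1,3,4,6}; region has {1,3,4,6} → only 2 remains.
row 3, column 1 = 2: row 3 has {1,3,6}; col 1 has {1,3,4,5,6}; region has {1,3,5,6} → only 2 remains.
row 3, column 3 = 4: row 3 has {1,2,3,6}; col 3 has {1,2,3,5,6}; region has {1,2,3,5,6} → only 4 remains.
row 3, column 4 = 5: row 3 has {1,2,3,4,6}; col 4 has {1,2,3,4,6}; region has {1,2,3,4,6} → only 5 remains.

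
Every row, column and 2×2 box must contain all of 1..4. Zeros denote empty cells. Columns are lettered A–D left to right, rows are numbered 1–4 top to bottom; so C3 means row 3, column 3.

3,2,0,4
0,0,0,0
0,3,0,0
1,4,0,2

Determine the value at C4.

C1 = 1: row 1 has {2,3,4}; col 3 has {}; box has {4} → only 1 remains.
A2 = 4: row 2 has {}; col 1 has {1,3}; box has {2,3} → only 4 remains.
B2 = 1: row 2 has {4}; col 2 has {2,3,4}; box has {2,3,4} → only 1 remains.
D2 = 3: row 2 has {1,4}; col 4 has {2,4}; box has {1,4} → only 3 remains.
A3 = 2: row 3 has {3}; col 1 has {1,3,4}; box has {1,3,4} → only 2 remains.
C3 = 4: row 3 has {2,3}; col 3 has {1}; box has {2} → only 4 remains.
D3 = 1: row 3 has {2,3,4}; col 4 has {2,3,4}; box has {2,4} → only 1 remains.
C4 = 3: row 4 has {1,2,4}; col 3 has {1,4}; box has {1,2,4} → only 3 remains.

3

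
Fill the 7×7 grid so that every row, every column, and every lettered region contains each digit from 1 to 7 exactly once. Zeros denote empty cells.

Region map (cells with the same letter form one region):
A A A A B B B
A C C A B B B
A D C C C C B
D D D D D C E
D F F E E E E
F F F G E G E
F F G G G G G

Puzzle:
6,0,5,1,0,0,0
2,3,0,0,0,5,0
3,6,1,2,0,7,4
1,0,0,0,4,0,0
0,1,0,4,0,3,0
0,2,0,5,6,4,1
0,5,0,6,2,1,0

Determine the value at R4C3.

R1C6 = 2 (sole candidate).
R2C4 = 7 (sole candidate).
R2C5 = 1 (sole candidate).
R2C7 = 6 (sole candidate).
R3C5 = 5 (sole candidate).
R4C2 = 7 (sole candidate).
R4C4 = 3 (sole candidate).
R4C6 = 6 (sole candidate).
R5C1 = 5 (sole candidate).
R5C5 = 7 (sole candidate).
R5C7 = 2 (sole candidate).
R6C1 = 7 (sole candidate).
R6C3 = 3 (sole candidate).
R7C1 = 4 (sole candidate).
R7C3 = 7 (sole candidate).
R7C7 = 3 (sole candidate).
R1C2 = 4 (sole candidate).
R1C5 = 3 (sole candidate).
R1C7 = 7 (sole candidate).
R2C3 = 4 (sole candidate).
R4C3 = 2: row 4 has {1,3,4,6,7}; col 3 has {1,3,4,5,7}; region has {1,3,4,5,6,7} → only 2 remains.

2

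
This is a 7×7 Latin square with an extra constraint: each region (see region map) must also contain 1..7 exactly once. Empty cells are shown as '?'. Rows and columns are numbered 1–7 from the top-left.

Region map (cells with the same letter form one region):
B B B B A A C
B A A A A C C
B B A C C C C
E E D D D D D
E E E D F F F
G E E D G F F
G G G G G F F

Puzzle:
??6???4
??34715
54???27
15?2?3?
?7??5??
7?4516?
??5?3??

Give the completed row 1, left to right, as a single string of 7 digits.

3167254

R1C5 = 2: row 1 has {4,6}; col 5 has {1,3,5,7}; region has {3,4,7} → only 2 remains.
R1C6 = 5: row 1 has {2,4,6}; col 6 has {1,2,3,6}; region has {2,3,4,7} → only 5 remains.
R2C1 = 2: row 2 has {1,3,4,5,7}; col 1 has {1,5,7}; region has {4,5,6} → only 2 remains.
R2C2 = 6: row 2 has {1,2,3,4,5,7}; col 2 has {4,5,7}; region has {2,3,4,5,7} → only 6 remains.
R3C3 = 1: row 3 has {2,4,5,7}; col 3 has {3,4,5,6}; region has {2,3,4,5,6,7} → only 1 remains.
R3C5 = 6: row 3 has {1,2,4,5,7}; col 5 has {1,2,3,5,7}; region has {1,2,4,5,7} → only 6 remains.
R4C3 = 7: row 4 has {1,2,3,5}; col 3 has {1,3,4,5,6}; region has {2,3,5} → only 7 remains.
R4C5 = 4: row 4 has {1,2,3,5,7}; col 5 has {1,2,3,5,6,7}; region has {2,3,5,7} → only 4 remains.
R4C7 = 6: row 4 has {1,2,3,4,5,7}; col 7 has {4,5,7}; region has {2,3,4,5,7} → only 6 remains.
R5C3 = 2: row 5 has {5,7}; col 3 has {1,3,4,5,6,7}; region has {1,4,5,7} → only 2 remains.
R5C4 = 1: row 5 has {2,5,7}; col 4 has {2,4,5}; region has {2,3,4,5,6,7} → only 1 remains.
R5C6 = 4: row 5 has {1,2,5,7}; col 6 has {1,2,3,5,6}; region has {5,6} → only 4 remains.
R5C7 = 3: row 5 has {1,2,4,5,7}; col 7 has {4,5,6,7}; region has {4,5,6} → only 3 remains.
R6C2 = 3: row 6 has {1,4,5,6,7}; col 2 has {4,5,6,7}; region has {1,2,4,5,7} → only 3 remains.
R6C7 = 2: row 6 has {1,3,4,5,6,7}; col 7 has {3,4,5,6,7}; region has {3,4,5,6} → only 2 remains.
R7C2 = 2: row 7 has {3,5}; col 2 has {3,4,5,6,7}; region has {1,3,5,7} → only 2 remains.
R7C4 = 6: row 7 has {2,3,5}; col 4 has {1,2,4,5}; region has {1,2,3,5,7} → only 6 remains.
R7C6 = 7: row 7 has {2,3,5,6}; col 6 has {1,2,3,4,5,6}; region has {2,3,4,5,6} → only 7 remains.
R7C7 = 1: row 7 has {2,3,5,6,7}; col 7 has {2,3,4,5,6,7}; region has {2,3,4,5,6,7} → only 1 remains.
R1C1 = 3: row 1 has {2,4,5,6}; col 1 has {1,2,5,7}; region has {2,4,5,6} → only 3 remains.
R1C2 = 1: row 1 has {2,3,4,5,6}; col 2 has {2,3,4,5,6,7}; region has {2,3,4,5,6} → only 1 remains.
R1C4 = 7: row 1 has {1,2,3,4,5,6}; col 4 has {1,2,4,5,6}; region has {1,2,3,4,5,6} → only 7 remains.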